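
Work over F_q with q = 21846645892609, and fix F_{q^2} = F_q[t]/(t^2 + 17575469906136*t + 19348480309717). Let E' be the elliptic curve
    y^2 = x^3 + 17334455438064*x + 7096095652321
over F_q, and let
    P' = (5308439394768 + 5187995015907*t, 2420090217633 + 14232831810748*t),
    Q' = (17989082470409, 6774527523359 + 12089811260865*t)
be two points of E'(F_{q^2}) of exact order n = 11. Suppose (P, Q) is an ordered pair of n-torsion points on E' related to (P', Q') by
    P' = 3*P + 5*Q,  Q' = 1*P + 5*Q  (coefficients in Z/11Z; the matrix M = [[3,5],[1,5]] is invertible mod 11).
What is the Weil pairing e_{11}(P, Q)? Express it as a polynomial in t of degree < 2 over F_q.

e_{11} is bilinear + alternating on E[11], so e_{11}(3*P + 5*Q, 1*P + 5*Q) = e_{11}(P,Q)^(3*5-5*1).
det(M) mod 11 = 10; its inverse in (Z/11)^* is 10 (check: 10*10 mod 11 = 1).
4-bit Miller (1011) on E'/F_{21846645892609} with a'=17334455438064, b'=7096095652321: accumulate tangent/chord ratios at Q'+S and P'+S'.
f_P(D_Q)/f_Q(D_P) = 15452430701742 + 9328332710172*t.
Hence e(P,Q) = 9840001818397 + 12518313182437*t in F_{21846645892609^2}^*.

9840001818397 + 12518313182437*t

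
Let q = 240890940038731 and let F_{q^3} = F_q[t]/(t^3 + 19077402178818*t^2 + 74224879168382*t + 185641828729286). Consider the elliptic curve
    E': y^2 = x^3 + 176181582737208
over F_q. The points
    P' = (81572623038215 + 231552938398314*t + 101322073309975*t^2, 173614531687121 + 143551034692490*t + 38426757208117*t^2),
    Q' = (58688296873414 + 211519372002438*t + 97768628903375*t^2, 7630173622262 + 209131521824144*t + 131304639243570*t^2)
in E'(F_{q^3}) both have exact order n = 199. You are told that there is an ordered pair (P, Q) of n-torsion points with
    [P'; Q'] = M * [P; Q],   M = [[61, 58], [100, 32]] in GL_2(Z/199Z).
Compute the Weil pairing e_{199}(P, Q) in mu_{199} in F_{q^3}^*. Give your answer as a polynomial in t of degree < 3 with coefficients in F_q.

43127529379571 + 156904274878437*t + 85798056223454*t^2

Under M = [[61,58],[100,32]] in GL_2(Z/199), e_{199}(P',Q') = e_{199}(P,Q)^(61*32-58*100 mod 199).
det(M) mod 199 = 132; its inverse in (Z/199)^* is 98 (check: 132*98 mod 199 = 1).
n = 199 = (11000111)_2 (8 bits, wt 5); accumulate f_{199,P'}(Q'+S)/f_{199,P'}(S) along the 7-step ladder.
Result: e(P',Q') = 94589714778246 + 191830100578073*t + 189539431569281*t^2.
Raise to 98: e(P,Q) = 43127529379571 + 156904274878437*t + 85798056223454*t^2 in mu_{199}.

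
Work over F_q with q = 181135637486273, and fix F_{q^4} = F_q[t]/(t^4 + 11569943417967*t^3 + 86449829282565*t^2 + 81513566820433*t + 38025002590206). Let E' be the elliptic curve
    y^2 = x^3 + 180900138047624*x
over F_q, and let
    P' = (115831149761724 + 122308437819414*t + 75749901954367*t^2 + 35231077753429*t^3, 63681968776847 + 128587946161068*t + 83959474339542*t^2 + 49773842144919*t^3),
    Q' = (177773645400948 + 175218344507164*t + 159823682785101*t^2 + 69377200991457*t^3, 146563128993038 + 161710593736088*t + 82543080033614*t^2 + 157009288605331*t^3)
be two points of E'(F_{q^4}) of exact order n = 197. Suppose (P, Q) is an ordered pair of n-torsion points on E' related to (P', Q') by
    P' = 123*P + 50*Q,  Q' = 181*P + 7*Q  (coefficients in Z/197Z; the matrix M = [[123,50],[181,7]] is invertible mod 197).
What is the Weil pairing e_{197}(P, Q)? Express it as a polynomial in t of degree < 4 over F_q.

69538684605248 + 121844707856430*t + 32165644771622*t^2 + 161296076408214*t^3

e_{197} is bilinear + alternating on E[197], so e_{197}(123*P + 50*Q, 181*P + 7*Q) = e_{197}(P,Q)^(123*7-50*181).
det M = 123*7 - 50*181 = -8189 = 85 (mod 197); 85^{-1} = 51 (mod 197).
Double-and-add over 11000101: 8-1 doublings, 4-1 additions; each step l_{T,T}/v_{2T} or l_{T,P'}/v at Q'+S for random S.
The quotient is 156982767296582 + 150118992535741*t + 144130753676162*t^2 + 91787179609201*t^3.
Hence e(P,Q) = 69538684605248 + 121844707856430*t + 32165644771622*t^2 + 161296076408214*t^3 in F_{181135637486273^4}^*.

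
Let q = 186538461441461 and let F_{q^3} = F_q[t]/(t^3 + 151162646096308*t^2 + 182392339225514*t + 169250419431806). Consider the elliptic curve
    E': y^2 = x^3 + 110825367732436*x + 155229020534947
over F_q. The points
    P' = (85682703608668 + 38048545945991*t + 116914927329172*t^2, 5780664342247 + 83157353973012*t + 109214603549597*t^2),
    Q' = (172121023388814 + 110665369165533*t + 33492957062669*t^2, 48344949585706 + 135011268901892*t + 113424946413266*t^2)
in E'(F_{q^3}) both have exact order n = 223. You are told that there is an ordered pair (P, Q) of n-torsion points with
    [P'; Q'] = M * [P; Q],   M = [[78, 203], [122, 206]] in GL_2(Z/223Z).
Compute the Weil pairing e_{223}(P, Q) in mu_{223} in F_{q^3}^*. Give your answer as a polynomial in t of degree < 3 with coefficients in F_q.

The 223-Weil pairing on E[223] over F_{186538461441461} is alternating-bilinear: e_{223}(P',Q') = e_{223}(P,Q)^det(M).
det M = 78*206 - 203*122 = -8698 = 222 (mod 223); 222^{-1} = 222 (mod 223).
8-bit Miller (11011111) on E'/F_{186538461441461} with a'=110825367732436, b'=155229020534947: accumulate tangent/chord ratios at Q'+S and P'+S'.
Result: e(P',Q') = 102191288860704 + 58797516817011*t + 38781531966217*t^2.
Raise to 222: e(P,Q) = 147928430956845 + 148754615886310*t + 83685099669274*t^2 in mu_{223}.

147928430956845 + 148754615886310*t + 83685099669274*t^2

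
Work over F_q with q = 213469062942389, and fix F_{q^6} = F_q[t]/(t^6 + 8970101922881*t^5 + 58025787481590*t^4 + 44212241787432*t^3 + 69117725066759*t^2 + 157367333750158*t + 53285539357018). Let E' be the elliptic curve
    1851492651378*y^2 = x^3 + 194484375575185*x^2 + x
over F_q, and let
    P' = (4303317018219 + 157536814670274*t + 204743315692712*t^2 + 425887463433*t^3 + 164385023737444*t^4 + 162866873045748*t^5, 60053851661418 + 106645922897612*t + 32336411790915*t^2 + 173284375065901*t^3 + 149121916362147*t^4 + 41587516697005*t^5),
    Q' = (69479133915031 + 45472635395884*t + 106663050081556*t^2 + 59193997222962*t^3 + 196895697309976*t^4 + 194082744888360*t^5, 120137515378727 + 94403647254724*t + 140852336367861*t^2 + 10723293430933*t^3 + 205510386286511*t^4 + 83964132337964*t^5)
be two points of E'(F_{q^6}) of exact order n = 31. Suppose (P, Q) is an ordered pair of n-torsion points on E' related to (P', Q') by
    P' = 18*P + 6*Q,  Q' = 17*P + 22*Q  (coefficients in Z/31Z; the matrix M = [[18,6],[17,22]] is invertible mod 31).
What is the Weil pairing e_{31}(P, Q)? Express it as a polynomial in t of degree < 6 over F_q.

140557317630422 + 148432659634248*t + 166325857567658*t^2 + 70997231653520*t^3 + 77290529138575*t^4 + 79238411990611*t^5

Under M = [[18,6],[17,22]] in GL_2(Z/31), e_{31}(P',Q') = e_{31}(P,Q)^(18*22-6*17 mod 31).
Hence e(P,Q) = e(P',Q')^{29} where 29 = 15^{-1} mod 31.
Montgomery->Weierstrass: x_W = 101305842693804*x+30337254770994, y_W=101305842693804*y on F_{213469062942389}; lands on y^2=x^3+188425467145163*x+104282358449175.
Run Miller on y^2=x^3+188425467145163*x+104282358449175 over F_{213469062942389}: ladder 11111 (5 bits); e = f_P(D_Q)/f_Q(D_P).
The quotient is 80316979175333 + 108525079308941*t + 84863422687033*t^2 + 109016529447699*t^3 + 168865950638972*t^4 + 180731545273852*t^5.
Raise to 29: e(P,Q) = 140557317630422 + 148432659634248*t + 166325857567658*t^2 + 70997231653520*t^3 + 77290529138575*t^4 + 79238411990611*t^5 in mu_{31}.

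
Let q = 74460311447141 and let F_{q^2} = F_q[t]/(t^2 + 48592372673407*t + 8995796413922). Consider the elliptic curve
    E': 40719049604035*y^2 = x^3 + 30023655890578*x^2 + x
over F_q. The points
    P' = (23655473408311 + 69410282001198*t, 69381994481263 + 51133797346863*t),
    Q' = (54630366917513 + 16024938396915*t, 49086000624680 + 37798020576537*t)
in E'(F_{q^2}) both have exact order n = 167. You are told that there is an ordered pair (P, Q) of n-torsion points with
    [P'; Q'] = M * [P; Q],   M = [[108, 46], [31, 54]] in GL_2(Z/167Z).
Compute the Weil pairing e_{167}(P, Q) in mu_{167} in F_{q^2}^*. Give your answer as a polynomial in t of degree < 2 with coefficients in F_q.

1465917209457 + 41903499686156*t

Alternating bilinearity on E[167] (values in mu_{167} in F_{74460311447141^2}) gives e(P',Q') = e(P,Q)^det(M).
So e_{167}(P,Q) = e_{167}(P',Q')^{107}, since 64*107 = 1 mod 167.
(x,y)|->(21031770045710x+26581202683261,21031770045710y) sends E' to y^2=x^3+1305553803310*x+65977616592851.
Run Miller on y^2=x^3+1305553803310*x+65977616592851 over F_{74460311447141}: ladder 10100111 (8 bits); e = f_P(D_Q)/f_Q(D_P).
So e_{167}(P',Q') = 42225070723107 + 46611361042764*t.
e_{167}(P,Q) = (42225070723107 + 46611361042764*t)^{107} = 1465917209457 + 41903499686156*t.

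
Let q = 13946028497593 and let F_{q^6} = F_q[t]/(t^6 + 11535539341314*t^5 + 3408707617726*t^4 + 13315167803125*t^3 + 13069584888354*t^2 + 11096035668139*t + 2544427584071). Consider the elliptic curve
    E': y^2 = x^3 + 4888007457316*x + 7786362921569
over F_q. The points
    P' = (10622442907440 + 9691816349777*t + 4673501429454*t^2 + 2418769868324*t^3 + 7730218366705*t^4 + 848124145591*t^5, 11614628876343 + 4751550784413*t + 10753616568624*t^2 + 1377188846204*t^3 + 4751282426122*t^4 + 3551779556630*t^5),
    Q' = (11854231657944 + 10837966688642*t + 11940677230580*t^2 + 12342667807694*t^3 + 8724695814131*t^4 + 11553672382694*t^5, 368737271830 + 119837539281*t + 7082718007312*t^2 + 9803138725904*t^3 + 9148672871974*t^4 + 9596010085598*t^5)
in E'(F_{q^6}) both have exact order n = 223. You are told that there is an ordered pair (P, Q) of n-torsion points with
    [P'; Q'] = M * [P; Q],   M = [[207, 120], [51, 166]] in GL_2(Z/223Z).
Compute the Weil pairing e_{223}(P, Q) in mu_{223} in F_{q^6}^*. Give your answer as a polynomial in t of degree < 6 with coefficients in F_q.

e_{223} is bilinear + alternating on E[223], so e_{223}(207*P + 120*Q, 51*P + 166*Q) = e_{223}(P,Q)^(207*166-120*51).
Inverting 144 mod 223: 175. Thus e_{223}(P,Q) = e(P',Q')^{175}.
n = 223 = (11011111)_2 (8 bits, wt 7); accumulate f_{223,P'}(Q'+S)/f_{223,P'}(S) along the 7-step ladder.
e_{223}(P',Q') = 10751899101774 + 11371128850502*t + 3428221300391*t^2 + 12469316406807*t^3 + 4192506361711*t^4 + 10443539219923*t^5.
(10751899101774 + 11371128850502*t + 3428221300391*t^2 + 12469316406807*t^3 + 4192506361711*t^4 + 10443539219923*t^5)^{175} mod (13946028497593,f) = 1564443889950 + 9047858246473*t + 12979788065503*t^2 + 12073977704842*t^3 + 11600738049127*t^4 + 12466509823341*t^5.

1564443889950 + 9047858246473*t + 12979788065503*t^2 + 12073977704842*t^3 + 11600738049127*t^4 + 12466509823341*t^5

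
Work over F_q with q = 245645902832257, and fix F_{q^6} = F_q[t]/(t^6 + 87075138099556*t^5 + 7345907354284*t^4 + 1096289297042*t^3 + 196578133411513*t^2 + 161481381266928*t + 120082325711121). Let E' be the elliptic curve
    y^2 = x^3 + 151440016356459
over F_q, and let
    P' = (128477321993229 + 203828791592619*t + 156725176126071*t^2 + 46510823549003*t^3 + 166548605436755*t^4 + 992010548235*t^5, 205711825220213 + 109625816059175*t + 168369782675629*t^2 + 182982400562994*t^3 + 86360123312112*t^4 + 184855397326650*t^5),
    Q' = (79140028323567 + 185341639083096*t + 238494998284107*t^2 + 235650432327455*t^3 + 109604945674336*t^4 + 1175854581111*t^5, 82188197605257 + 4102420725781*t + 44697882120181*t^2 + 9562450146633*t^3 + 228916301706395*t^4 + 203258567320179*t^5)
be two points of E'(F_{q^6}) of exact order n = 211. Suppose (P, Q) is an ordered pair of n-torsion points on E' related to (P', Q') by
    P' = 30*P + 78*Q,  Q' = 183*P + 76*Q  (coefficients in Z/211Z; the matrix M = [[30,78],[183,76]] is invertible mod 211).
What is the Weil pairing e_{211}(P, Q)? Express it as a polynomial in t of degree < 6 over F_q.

Alternating bilinearity on E[211] (values in mu_{211} in F_{245645902832257^6}) gives e(P',Q') = e(P,Q)^det(M).
Hence e(P,Q) = e(P',Q')^{32} where 32 = 33^{-1} mod 211.
Run Miller on y^2=x^3+151440016356459 over F_{245645902832257}: ladder 11010011 (8 bits); e = f_P(D_Q)/f_Q(D_P).
Miller gives e_{211}(P',Q') = 89534001201352 + 37808137057042*t + 213181336300629*t^2 + 61276683806427*t^3 + 114079072032906*t^4 + 199423058051503*t^5 in F_{245645902832257^6}.
Hence e(P,Q) = 59591695707725 + 25095287433381*t + 102313634856241*t^2 + 186040290341125*t^3 + 3678829036112*t^4 + 80067724275087*t^5 in F_{245645902832257^6}^*.

59591695707725 + 25095287433381*t + 102313634856241*t^2 + 186040290341125*t^3 + 3678829036112*t^4 + 80067724275087*t^5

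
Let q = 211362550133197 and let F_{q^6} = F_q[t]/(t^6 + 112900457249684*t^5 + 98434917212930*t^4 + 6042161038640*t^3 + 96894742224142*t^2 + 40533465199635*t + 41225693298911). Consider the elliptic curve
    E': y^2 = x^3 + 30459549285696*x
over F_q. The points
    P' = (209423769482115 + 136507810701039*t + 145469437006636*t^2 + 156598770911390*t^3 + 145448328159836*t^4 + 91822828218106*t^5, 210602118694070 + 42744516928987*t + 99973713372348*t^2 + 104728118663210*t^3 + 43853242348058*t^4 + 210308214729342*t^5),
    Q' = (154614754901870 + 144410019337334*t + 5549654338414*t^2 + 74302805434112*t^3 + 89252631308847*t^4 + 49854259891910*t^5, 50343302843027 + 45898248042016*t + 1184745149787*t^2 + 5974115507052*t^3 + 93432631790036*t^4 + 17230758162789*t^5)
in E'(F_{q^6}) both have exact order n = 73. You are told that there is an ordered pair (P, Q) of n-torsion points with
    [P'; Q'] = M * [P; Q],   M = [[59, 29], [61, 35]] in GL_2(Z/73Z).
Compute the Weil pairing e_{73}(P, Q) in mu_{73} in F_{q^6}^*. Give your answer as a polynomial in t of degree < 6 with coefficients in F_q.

Since e_{73}(P,P)=e_{73}(Q,Q)=1 and e_{73}(Q,P)=e_{73}(P,Q)^{-1}, expanding e_{73}(59*P + 29*Q,61*P + 35*Q) leaves e(P,Q)^det(M).
det M = 59*35 - 29*61 = 296 = 4 (mod 73); 4^{-1} = 55 (mod 73).
7-bit Miller (1001001) on E'/F_{211362550133197} with a'=30459549285696, b'=0: accumulate tangent/chord ratios at Q'+S and P'+S'.
e_{73}(P',Q') = 141167484140548 + 122170519494916*t + 53421328114276*t^2 + 207811419751323*t^3 + 193401405883371*t^4 + 166745300433635*t^5.
e_{73}(P,Q) = (141167484140548 + 122170519494916*t + 53421328114276*t^2 + 207811419751323*t^3 + 193401405883371*t^4 + 166745300433635*t^5)^{55} = 203096925358226 + 18899696294841*t + 180958701982546*t^2 + 91869983129484*t^3 + 41894650843794*t^4 + 120745333693503*t^5.

203096925358226 + 18899696294841*t + 180958701982546*t^2 + 91869983129484*t^3 + 41894650843794*t^4 + 120745333693503*t^5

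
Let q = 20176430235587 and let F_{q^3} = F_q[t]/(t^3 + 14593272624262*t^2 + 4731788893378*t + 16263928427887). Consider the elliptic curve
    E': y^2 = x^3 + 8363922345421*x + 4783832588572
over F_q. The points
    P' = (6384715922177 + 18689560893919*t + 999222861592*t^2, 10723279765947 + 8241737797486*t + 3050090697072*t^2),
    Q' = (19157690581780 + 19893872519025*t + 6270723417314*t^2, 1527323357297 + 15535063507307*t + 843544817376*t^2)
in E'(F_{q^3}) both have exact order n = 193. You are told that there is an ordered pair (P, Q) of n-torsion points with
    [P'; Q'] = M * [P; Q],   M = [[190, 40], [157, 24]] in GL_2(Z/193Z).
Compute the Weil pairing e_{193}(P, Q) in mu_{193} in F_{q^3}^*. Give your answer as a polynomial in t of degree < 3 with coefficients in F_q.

The 193-Weil pairing on E[193] over F_{20176430235587} is alternating-bilinear: e_{193}(P',Q') = e_{193}(P,Q)^det(M).
So e_{193}(P,Q) = e_{193}(P',Q')^{159}, since 17*159 = 1 mod 193.
8-bit Miller (11000001) on E'/F_{20176430235587} with a'=8363922345421, b'=4783832588572: accumulate tangent/chord ratios at Q'+S and P'+S'.
The quotient is 5153989820940 + 13335230802960*t + 4842562166177*t^2.
Raise to 159: e(P,Q) = 16552894397899 + 6652938306441*t + 4940199069548*t^2 in mu_{193}.

16552894397899 + 6652938306441*t + 4940199069548*t^2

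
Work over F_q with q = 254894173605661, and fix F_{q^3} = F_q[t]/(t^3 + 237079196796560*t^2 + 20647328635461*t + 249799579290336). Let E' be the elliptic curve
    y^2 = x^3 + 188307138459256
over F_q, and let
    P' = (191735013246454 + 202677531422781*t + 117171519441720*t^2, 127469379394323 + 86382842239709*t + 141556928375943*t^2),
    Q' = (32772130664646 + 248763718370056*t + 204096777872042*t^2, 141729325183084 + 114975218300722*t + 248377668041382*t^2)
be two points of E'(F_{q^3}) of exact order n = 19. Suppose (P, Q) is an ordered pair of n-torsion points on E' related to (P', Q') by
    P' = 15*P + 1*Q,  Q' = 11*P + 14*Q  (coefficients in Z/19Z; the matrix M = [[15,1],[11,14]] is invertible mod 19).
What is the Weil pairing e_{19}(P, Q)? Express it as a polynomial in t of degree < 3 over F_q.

Alternating bilinearity on E[19] (values in mu_{19} in F_{254894173605661^3}) gives e(P',Q') = e(P,Q)^det(M).
det(M) mod 19 = 9; its inverse in (Z/19)^* is 17 (check: 9*17 mod 19 = 1).
Miller loop for e_{19} over F_{254894173605661^3}: bits of 19 = 10011; 4 double steps + 2 add steps, l/v at each.
Miller gives e_{19}(P',Q') = 118500655020542 + 113763795033035*t + 107463688334029*t^2 in F_{254894173605661^3}.
Hence e(P,Q) = 142381357869684 + 4763098191912*t + 177301973510619*t^2 in F_{254894173605661^3}^*.

142381357869684 + 4763098191912*t + 177301973510619*t^2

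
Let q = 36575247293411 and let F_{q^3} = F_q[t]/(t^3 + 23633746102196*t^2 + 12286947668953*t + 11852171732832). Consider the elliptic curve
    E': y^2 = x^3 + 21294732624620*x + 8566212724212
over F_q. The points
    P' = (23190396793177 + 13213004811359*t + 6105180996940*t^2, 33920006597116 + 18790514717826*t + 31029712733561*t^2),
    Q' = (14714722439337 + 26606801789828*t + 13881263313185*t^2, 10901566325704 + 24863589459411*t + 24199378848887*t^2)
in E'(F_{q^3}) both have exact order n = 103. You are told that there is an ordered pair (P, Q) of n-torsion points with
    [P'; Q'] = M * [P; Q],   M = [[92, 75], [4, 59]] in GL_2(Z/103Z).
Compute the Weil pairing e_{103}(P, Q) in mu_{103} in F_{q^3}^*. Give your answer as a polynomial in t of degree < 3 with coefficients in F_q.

Since e_{103}(P,P)=e_{103}(Q,Q)=1 and e_{103}(Q,P)=e_{103}(P,Q)^{-1}, expanding e_{103}(92*P + 75*Q,4*P + 59*Q) leaves e(P,Q)^det(M).
92*59 - 75*4 = 5128; reduced mod 103: det = 81, inverse 14.
Double-and-add over 1100111: 7-1 doublings, 5-1 additions; each step l_{T,T}/v_{2T} or l_{T,P'}/v at Q'+S for random S.
f_P(D_Q)/f_Q(D_P) = 4031531552350 + 36108723497801*t + 6207629283780*t^2.
Raise to 14: e(P,Q) = 1687578869498 + 11205869540029*t + 24394457525658*t^2 in mu_{103}.

1687578869498 + 11205869540029*t + 24394457525658*t^2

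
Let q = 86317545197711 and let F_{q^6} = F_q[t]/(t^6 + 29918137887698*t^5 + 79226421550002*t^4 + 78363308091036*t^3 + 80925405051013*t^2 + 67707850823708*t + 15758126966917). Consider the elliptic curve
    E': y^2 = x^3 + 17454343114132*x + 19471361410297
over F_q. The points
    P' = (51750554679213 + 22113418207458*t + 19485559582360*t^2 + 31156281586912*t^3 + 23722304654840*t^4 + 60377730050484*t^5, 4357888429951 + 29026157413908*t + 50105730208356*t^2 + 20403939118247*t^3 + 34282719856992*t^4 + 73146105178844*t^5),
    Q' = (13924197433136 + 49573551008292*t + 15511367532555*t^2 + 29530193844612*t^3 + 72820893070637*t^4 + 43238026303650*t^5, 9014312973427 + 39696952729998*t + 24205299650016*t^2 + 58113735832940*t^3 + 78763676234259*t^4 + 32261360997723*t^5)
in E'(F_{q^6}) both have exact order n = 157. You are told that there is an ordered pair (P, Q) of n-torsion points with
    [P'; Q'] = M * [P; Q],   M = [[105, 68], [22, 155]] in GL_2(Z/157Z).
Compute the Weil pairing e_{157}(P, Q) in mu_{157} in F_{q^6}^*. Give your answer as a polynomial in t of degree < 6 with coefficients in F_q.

e_{157}(aP+bQ,cP+dQ) = e_{157}(P,Q)^(ad-bc); with (a,b,c,d)=(105,68,22,155) this gives the det-157 law.
det(M) mod 157 = 21; its inverse in (Z/157)^* is 15 (check: 21*15 mod 157 = 1).
Run Miller on y^2=x^3+17454343114132*x+19471361410297 over F_{86317545197711}: ladder 10011101 (8 bits); e = f_P(D_Q)/f_Q(D_P).
So e_{157}(P',Q') = 4773044614083 + 37798571922583*t + 38314034175458*t^2 + 18672557557148*t^3 + 50990002803220*t^4 + 50574721669266*t^5.
Raise to 15: e(P,Q) = 28334285915438 + 71263871243579*t + 54093467467772*t^2 + 40556543460052*t^3 + 38204707018683*t^4 + 83800542715869*t^5 in mu_{157}.

28334285915438 + 71263871243579*t + 54093467467772*t^2 + 40556543460052*t^3 + 38204707018683*t^4 + 83800542715869*t^5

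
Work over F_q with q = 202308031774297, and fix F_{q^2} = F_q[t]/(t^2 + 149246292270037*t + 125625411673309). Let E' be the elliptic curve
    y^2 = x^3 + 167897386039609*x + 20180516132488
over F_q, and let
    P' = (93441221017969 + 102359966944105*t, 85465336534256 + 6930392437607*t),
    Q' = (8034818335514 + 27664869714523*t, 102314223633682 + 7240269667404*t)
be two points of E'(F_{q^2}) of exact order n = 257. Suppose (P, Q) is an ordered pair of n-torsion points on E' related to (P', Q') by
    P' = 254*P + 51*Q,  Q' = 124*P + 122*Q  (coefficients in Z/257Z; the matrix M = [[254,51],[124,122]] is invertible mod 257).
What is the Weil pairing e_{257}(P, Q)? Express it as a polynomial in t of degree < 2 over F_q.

55311661525230 + 91291044954314*t

Since e_{257}(P,P)=e_{257}(Q,Q)=1 and e_{257}(Q,P)=e_{257}(P,Q)^{-1}, expanding e_{257}(254*P + 51*Q,124*P + 122*Q) leaves e(P,Q)^det(M).
det(M) mod 257 = 249; its inverse in (Z/257)^* is 32 (check: 249*32 mod 257 = 1).
Double-and-add over 100000001: 9-1 doublings, 2-1 additions; each step l_{T,T}/v_{2T} or l_{T,P'}/v at Q'+S for random S.
e_{257}(P',Q') = 65220237846939 + 29120869141471*t.
Raise to 32: e(P,Q) = 55311661525230 + 91291044954314*t in mu_{257}.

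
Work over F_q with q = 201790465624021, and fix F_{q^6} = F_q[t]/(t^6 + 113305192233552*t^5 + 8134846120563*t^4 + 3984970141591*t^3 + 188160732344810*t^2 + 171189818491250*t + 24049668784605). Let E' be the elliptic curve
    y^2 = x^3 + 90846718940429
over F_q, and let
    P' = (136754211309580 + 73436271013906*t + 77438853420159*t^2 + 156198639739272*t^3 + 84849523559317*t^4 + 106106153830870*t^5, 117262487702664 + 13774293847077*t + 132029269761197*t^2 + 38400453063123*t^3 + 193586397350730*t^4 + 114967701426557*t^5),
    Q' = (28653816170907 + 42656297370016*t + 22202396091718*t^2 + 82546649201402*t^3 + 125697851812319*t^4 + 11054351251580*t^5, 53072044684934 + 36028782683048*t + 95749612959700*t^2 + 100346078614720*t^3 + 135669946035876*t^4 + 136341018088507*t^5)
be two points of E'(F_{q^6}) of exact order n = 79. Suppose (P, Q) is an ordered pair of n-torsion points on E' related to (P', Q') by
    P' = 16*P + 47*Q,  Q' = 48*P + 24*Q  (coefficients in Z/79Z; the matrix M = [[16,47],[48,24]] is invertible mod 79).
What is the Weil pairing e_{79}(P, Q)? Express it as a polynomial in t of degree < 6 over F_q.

154934350009943 + 29613283313715*t + 79025599432220*t^2 + 79850224935053*t^3 + 185154195888078*t^4 + 95674333257616*t^5

e_{79}(aP+bQ,cP+dQ) = e_{79}(P,Q)^(ad-bc); with (a,b,c,d)=(16,47,48,24) this gives the det-79 law.
Hence e(P,Q) = e(P',Q')^{56} where 56 = 24^{-1} mod 79.
7-bit Miller (1001111) on E'/F_{201790465624021} with a'=0, b'=90846718940429: accumulate tangent/chord ratios at Q'+S and P'+S'.
e_{79}(P',Q') = 72554971191798 + 184820886684969*t + 9306955247101*t^2 + 18872362895022*t^3 + 129240124910811*t^4 + 24893166213813*t^5.
Hence e(P,Q) = 154934350009943 + 29613283313715*t + 79025599432220*t^2 + 79850224935053*t^3 + 185154195888078*t^4 + 95674333257616*t^5 in F_{201790465624021^6}^*.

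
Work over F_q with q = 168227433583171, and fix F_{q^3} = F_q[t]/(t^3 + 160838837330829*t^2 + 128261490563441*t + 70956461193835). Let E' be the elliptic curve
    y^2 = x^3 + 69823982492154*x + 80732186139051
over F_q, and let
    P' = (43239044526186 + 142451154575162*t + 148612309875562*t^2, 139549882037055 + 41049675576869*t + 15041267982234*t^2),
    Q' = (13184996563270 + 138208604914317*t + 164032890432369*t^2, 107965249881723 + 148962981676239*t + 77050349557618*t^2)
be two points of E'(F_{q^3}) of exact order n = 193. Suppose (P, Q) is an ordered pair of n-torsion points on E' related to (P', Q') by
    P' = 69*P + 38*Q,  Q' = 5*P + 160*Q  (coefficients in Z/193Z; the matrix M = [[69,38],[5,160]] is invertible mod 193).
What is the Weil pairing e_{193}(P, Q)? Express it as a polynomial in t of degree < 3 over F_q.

The 193-Weil pairing on E[193] over F_{168227433583171} is alternating-bilinear: e_{193}(P',Q') = e_{193}(P,Q)^det(M).
69*160 - 38*5 = 10850; reduced mod 193: det = 42, inverse 23.
Miller loop for e_{193} over F_{168227433583171^3}: bits of 193 = 11000001; 7 double steps + 2 add steps, l/v at each.
Result: e(P',Q') = 80705636011871 + 124945528158457*t + 123931294858426*t^2.
Thus e_{193}(P,Q) = 115547986688806 + 126482739324479*t + 74986388863368*t^2.

115547986688806 + 126482739324479*t + 74986388863368*t^2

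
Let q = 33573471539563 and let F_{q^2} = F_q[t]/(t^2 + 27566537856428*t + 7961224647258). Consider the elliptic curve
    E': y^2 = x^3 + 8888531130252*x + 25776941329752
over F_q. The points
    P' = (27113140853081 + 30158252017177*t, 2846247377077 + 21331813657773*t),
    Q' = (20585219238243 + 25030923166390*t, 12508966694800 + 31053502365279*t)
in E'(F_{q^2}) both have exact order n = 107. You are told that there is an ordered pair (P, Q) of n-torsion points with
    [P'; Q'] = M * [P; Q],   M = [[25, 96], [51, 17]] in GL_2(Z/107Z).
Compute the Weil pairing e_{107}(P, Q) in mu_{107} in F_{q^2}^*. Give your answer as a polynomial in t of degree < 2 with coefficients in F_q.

2563448796208 + 21830608618065*t

Since e_{107}(P,P)=e_{107}(Q,Q)=1 and e_{107}(Q,P)=e_{107}(P,Q)^{-1}, expanding e_{107}(25*P + 96*Q,51*P + 17*Q) leaves e(P,Q)^det(M).
det M = 25*17 - 96*51 = -4471 = 23 (mod 107); 23^{-1} = 14 (mod 107).
7-bit Miller (1101011) on E'/F_{33573471539563} with a'=8888531130252, b'=25776941329752: accumulate tangent/chord ratios at Q'+S and P'+S'.
e_{107}(P',Q') = 16381170474680 + 29970147867730*t.
(16381170474680 + 29970147867730*t)^{14} mod (33573471539563,f) = 2563448796208 + 21830608618065*t.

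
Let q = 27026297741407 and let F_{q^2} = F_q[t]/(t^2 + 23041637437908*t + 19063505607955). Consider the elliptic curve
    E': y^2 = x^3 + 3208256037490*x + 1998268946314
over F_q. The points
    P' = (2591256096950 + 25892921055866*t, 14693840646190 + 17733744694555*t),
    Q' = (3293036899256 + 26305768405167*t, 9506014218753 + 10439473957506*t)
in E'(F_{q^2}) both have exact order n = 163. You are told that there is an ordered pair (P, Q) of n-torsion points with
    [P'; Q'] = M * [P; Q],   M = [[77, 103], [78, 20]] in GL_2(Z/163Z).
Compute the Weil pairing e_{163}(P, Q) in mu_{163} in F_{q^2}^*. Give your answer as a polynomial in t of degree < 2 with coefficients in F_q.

Under M = [[77,103],[78,20]] in GL_2(Z/163), e_{163}(P',Q') = e_{163}(P,Q)^(77*20-103*78 mod 163).
Inverting 26 mod 163: 69. Thus e_{163}(P,Q) = e(P',Q')^{69}.
Run Miller on y^2=x^3+3208256037490*x+1998268946314 over F_{27026297741407}: ladder 10100011 (8 bits); e = f_P(D_Q)/f_Q(D_P).
f_P(D_Q)/f_Q(D_P) = 25397930767991 + 11744998809568*t.
Raise to 69: e(P,Q) = 17185849119638 + 17343495779271*t in mu_{163}.

17185849119638 + 17343495779271*t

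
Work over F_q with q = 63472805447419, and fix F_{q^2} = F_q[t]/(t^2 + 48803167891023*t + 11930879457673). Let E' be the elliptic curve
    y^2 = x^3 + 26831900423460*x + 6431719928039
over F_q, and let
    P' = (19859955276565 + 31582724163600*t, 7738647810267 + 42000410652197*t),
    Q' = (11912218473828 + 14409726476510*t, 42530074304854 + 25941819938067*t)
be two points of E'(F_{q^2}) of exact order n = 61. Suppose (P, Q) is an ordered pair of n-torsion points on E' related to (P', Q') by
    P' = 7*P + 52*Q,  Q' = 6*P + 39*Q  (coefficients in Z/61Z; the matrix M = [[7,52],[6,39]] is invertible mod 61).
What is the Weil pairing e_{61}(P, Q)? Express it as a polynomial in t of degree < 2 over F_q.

The 61-Weil pairing on E[61] over F_{63472805447419} is alternating-bilinear: e_{61}(P',Q') = e_{61}(P,Q)^det(M).
Inverting 22 mod 61: 25. Thus e_{61}(P,Q) = e(P',Q')^{25}.
Run Miller on y^2=x^3+26831900423460*x+6431719928039 over F_{63472805447419}: ladder 111101 (6 bits); e = f_P(D_Q)/f_Q(D_P).
Result: e(P',Q') = 5702325739271 + 31632740128984*t.
Raise to 25: e(P,Q) = 22234420768470 + 37938985432130*t in mu_{61}.

22234420768470 + 37938985432130*t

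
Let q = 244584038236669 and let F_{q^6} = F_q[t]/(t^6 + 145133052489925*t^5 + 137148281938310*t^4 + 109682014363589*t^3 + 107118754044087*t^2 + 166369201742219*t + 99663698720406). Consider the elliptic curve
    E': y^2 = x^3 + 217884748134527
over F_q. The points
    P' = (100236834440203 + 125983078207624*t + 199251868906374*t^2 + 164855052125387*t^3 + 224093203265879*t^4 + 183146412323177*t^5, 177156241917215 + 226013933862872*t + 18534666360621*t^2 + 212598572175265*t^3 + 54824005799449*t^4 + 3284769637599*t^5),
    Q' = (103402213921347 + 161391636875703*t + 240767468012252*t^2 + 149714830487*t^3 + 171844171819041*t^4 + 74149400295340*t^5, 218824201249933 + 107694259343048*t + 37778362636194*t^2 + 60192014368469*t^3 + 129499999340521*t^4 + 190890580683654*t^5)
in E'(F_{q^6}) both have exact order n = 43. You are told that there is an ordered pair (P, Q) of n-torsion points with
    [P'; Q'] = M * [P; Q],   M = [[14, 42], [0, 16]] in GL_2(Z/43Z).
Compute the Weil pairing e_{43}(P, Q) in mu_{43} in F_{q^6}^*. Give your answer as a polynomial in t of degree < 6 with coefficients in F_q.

e_{43}(aP+bQ,cP+dQ) = e_{43}(P,Q)^(ad-bc); with (a,b,c,d)=(14,42,0,16) this gives the det-43 law.
det M = 14*16 - 42*0 = 224 = 9 (mod 43); 9^{-1} = 24 (mod 43).
Double-and-add over 101011: 6-1 doublings, 4-1 additions; each step l_{T,T}/v_{2T} or l_{T,P'}/v at Q'+S for random S.
So e_{43}(P',Q') = 20973524262695 + 196106519730362*t + 99417214364317*t^2 + 159613939308181*t^3 + 83342999717412*t^4 + 241668219214873*t^5.
Raise to 24: e(P,Q) = 221376740426639 + 238724398103984*t + 156139425922055*t^2 + 216696642348103*t^3 + 237413463002599*t^4 + 187061068160953*t^5 in mu_{43}.

221376740426639 + 238724398103984*t + 156139425922055*t^2 + 216696642348103*t^3 + 237413463002599*t^4 + 187061068160953*t^5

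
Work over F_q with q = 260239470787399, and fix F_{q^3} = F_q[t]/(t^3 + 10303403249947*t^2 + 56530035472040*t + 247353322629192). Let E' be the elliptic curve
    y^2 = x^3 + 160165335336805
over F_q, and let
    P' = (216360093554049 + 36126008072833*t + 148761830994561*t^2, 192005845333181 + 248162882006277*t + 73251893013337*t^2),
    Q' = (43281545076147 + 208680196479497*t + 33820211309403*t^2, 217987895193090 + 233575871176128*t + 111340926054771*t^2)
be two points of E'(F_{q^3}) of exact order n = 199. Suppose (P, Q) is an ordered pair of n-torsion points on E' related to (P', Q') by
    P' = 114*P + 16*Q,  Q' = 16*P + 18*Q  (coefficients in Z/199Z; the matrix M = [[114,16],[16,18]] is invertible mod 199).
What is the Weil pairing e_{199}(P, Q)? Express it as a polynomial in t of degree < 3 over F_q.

93509146859327 + 103974973835621*t + 158566901248187*t^2

Since e_{199}(P,P)=e_{199}(Q,Q)=1 and e_{199}(Q,P)=e_{199}(P,Q)^{-1}, expanding e_{199}(114*P + 16*Q,16*P + 18*Q) leaves e(P,Q)^det(M).
Hence e(P,Q) = e(P',Q')^{40} where 40 = 5^{-1} mod 199.
n = 199 = (11000111)_2 (8 bits, wt 5); accumulate f_{199,P'}(Q'+S)/f_{199,P'}(S) along the 7-step ladder.
The quotient is 60003843210086 + 19687702035488*t + 106750685391679*t^2.
e_{199}(P,Q) = (60003843210086 + 19687702035488*t + 106750685391679*t^2)^{40} = 93509146859327 + 103974973835621*t + 158566901248187*t^2.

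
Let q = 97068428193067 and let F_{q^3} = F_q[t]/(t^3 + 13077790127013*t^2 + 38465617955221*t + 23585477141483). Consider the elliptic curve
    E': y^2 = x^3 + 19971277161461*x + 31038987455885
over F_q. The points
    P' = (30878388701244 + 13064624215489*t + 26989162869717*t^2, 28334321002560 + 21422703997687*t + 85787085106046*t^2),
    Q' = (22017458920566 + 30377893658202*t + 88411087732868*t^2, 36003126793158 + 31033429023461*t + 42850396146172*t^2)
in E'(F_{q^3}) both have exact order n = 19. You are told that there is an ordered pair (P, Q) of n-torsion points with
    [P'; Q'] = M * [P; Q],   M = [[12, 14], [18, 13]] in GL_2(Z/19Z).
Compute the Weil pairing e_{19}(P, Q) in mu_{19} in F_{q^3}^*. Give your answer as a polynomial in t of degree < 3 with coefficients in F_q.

Since e_{19}(P,P)=e_{19}(Q,Q)=1 and e_{19}(Q,P)=e_{19}(P,Q)^{-1}, expanding e_{19}(12*P + 14*Q,18*P + 13*Q) leaves e(P,Q)^det(M).
12*13 - 14*18 = -96; reduced mod 19: det = 18, inverse 18.
Run Miller on y^2=x^3+19971277161461*x+31038987455885 over F_{97068428193067}: ladder 10011 (5 bits); e = f_P(D_Q)/f_Q(D_P).
Miller gives e_{19}(P',Q') = 88558515717285 + 58073344370734*t + 1891991449026*t^2 in F_{97068428193067^3}.
Hence e(P,Q) = 72715215789679 + 17825692306434*t + 4053389209322*t^2 in F_{97068428193067^3}^*.

72715215789679 + 17825692306434*t + 4053389209322*t^2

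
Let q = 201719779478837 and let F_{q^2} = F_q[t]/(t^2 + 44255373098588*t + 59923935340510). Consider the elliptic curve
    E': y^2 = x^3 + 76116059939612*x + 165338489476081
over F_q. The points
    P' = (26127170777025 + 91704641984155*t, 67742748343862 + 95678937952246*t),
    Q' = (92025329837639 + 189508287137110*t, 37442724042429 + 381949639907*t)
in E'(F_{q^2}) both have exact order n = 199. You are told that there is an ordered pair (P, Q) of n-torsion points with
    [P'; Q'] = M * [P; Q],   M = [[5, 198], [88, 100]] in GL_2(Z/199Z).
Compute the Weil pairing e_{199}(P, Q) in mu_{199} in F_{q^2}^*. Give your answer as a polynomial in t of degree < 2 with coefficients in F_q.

e_{199}(aP+bQ,cP+dQ) = e_{199}(P,Q)^(ad-bc); with (a,b,c,d)=(5,198,88,100) this gives the det-199 law.
Hence e(P,Q) = e(P',Q')^{22} where 22 = 190^{-1} mod 199.
Miller loop for e_{199} over F_{201719779478837^2}: bits of 199 = 11000111; 7 double steps + 4 add steps, l/v at each.
The quotient is 93043040370384 + 94028512058749*t.
Thus e_{199}(P,Q) = 15082389133365 + 26917973339358*t.

15082389133365 + 26917973339358*t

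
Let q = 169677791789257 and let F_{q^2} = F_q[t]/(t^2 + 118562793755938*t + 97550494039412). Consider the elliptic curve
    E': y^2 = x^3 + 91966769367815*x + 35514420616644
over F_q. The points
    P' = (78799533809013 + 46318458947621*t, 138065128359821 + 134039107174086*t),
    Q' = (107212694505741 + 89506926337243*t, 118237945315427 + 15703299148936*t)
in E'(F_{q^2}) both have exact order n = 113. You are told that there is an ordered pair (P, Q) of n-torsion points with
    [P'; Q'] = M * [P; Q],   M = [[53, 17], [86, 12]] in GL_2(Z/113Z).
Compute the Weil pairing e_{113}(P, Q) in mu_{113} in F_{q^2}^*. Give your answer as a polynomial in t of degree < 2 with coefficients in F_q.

Under M = [[53,17],[86,12]] in GL_2(Z/113), e_{113}(P',Q') = e_{113}(P,Q)^(53*12-17*86 mod 113).
det M = 53*12 - 17*86 = -826 = 78 (mod 113); 78^{-1} = 71 (mod 113).
Miller loop for e_{113} over F_{169677791789257^2}: bits of 113 = 1110001; 6 double steps + 3 add steps, l/v at each.
The quotient is 51912149963095 + 24633014800213*t.
Raise to 71: e(P,Q) = 28595956505895 + 58045374193153*t in mu_{113}.

28595956505895 + 58045374193153*t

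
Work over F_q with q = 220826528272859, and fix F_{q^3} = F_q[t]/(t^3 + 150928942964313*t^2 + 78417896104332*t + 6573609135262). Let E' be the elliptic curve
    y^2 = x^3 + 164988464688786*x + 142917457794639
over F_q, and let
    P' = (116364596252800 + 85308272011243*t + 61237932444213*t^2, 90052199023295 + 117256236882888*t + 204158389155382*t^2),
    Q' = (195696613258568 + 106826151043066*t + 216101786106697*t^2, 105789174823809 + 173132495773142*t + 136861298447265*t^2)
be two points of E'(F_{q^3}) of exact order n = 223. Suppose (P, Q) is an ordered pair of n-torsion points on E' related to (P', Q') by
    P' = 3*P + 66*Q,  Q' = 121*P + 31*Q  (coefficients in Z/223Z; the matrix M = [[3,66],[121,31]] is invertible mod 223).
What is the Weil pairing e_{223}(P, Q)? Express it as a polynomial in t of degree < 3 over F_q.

e_{223}(aP+bQ,cP+dQ) = e_{223}(P,Q)^(ad-bc); with (a,b,c,d)=(3,66,121,31) this gives the det-223 law.
Hence e(P,Q) = e(P',Q')^{38} where 38 = 135^{-1} mod 223.
8-bit Miller (11011111) on E'/F_{220826528272859} with a'=164988464688786, b'=142917457794639: accumulate tangent/chord ratios at Q'+S and P'+S'.
Result: e(P',Q') = 155202499876029 + 158213494020403*t + 4264999680151*t^2.
Hence e(P,Q) = 49346066922932 + 113388495217919*t + 61792752392283*t^2 in F_{220826528272859^3}^*.

49346066922932 + 113388495217919*t + 61792752392283*t^2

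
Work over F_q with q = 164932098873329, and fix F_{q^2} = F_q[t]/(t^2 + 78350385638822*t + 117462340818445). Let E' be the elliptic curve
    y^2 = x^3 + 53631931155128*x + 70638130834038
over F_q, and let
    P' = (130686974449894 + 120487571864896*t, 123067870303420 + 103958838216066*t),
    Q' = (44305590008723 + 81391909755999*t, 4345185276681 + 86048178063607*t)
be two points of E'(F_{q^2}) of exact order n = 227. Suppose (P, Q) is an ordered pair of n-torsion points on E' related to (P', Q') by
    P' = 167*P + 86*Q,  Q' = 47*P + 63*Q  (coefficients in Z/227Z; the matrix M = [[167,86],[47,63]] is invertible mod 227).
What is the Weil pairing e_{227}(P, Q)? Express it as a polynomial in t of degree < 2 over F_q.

Since e_{227}(P,P)=e_{227}(Q,Q)=1 and e_{227}(Q,P)=e_{227}(P,Q)^{-1}, expanding e_{227}(167*P + 86*Q,47*P + 63*Q) leaves e(P,Q)^det(M).
Inverting 123 mod 227: 24. Thus e_{227}(P,Q) = e(P',Q')^{24}.
Build f_{227,P'} and f_{227,Q'} via the 8-bit ladder of 227=11100011_2; evaluate at shifted divisors; quotient in F_{164932098873329^2}.
The quotient is 14439893472031 + 74729658112103*t.
(14439893472031 + 74729658112103*t)^{24} mod (164932098873329,f) = 23051110163456 + 116987537897719*t.

23051110163456 + 116987537897719*t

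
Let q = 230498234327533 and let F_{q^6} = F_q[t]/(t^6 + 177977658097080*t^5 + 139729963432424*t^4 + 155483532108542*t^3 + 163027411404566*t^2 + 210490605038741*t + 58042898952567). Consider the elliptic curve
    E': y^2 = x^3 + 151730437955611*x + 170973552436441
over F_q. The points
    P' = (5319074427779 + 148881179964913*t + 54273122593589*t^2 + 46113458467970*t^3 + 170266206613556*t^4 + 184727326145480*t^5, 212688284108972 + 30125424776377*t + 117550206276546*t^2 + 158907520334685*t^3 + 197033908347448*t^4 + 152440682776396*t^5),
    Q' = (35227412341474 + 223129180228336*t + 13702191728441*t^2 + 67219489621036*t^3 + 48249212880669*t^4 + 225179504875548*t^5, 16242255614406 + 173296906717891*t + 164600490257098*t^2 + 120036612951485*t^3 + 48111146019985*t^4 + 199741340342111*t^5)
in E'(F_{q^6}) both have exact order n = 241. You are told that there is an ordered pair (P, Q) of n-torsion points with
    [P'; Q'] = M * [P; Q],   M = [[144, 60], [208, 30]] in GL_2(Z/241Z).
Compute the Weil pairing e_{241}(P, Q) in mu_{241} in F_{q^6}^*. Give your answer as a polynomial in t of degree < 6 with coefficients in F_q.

Under M = [[144,60],[208,30]] in GL_2(Z/241), e_{241}(P',Q') = e_{241}(P,Q)^(144*30-60*208 mod 241).
So e_{241}(P,Q) = e_{241}(P',Q')^{78}, since 34*78 = 1 mod 241.
Miller loop for e_{241} over F_{230498234327533^6}: bits of 241 = 11110001; 7 double steps + 4 add steps, l/v at each.
So e_{241}(P',Q') = 123012054555220 + 107636455476877*t + 113413934568392*t^2 + 110646474906207*t^3 + 159046721767608*t^4 + 182452497179288*t^5.
(123012054555220 + 107636455476877*t + 113413934568392*t^2 + 110646474906207*t^3 + 159046721767608*t^4 + 182452497179288*t^5)^{78} mod (230498234327533,f) = 194305517740000 + 72387105285494*t + 52515602393920*t^2 + 148180187223594*t^3 + 59202501400325*t^4 + 83288738556192*t^5.

194305517740000 + 72387105285494*t + 52515602393920*t^2 + 148180187223594*t^3 + 59202501400325*t^4 + 83288738556192*t^5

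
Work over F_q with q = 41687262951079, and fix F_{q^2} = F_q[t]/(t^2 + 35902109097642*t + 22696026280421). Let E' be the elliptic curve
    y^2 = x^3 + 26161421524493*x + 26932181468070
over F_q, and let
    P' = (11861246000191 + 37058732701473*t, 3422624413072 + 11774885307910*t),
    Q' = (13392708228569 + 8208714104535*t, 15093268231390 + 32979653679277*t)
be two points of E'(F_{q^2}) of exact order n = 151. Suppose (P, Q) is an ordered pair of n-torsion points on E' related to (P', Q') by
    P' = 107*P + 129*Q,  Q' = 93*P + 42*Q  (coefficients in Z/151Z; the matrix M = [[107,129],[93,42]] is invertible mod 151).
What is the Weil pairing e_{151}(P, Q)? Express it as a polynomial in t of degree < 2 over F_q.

Alternating bilinearity on E[151] (values in mu_{151} in F_{41687262951079^2}) gives e(P',Q') = e(P,Q)^det(M).
Hence e(P,Q) = e(P',Q')^{45} where 45 = 47^{-1} mod 151.
Run Miller on y^2=x^3+26161421524493*x+26932181468070 over F_{41687262951079}: ladder 10010111 (8 bits); e = f_P(D_Q)/f_Q(D_P).
The quotient is 26775802329723 + 29813538241700*t.
Raise to 45: e(P,Q) = 27626683356409 + 12332082492153*t in mu_{151}.

27626683356409 + 12332082492153*t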